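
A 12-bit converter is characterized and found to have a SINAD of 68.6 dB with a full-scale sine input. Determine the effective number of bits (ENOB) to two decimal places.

11.10 bits

ENOB = (SINAD − 1.76) / 6.02 = (68.6 − 1.76)/6.02 = 11.103.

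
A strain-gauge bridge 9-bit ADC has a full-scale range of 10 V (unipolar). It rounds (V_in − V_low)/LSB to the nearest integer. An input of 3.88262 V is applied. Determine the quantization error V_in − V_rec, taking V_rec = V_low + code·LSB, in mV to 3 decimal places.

-4.099 mV

Step size: 10 V ÷ 2^9 = 19.531 mV.
Scaled input = 198.7901 LSBs, so code = 199.
Code 199 maps back to 0 + 199×0.0195312 V = 3.8867188 V.
Difference: -0.00409875 V → -4.099 mV.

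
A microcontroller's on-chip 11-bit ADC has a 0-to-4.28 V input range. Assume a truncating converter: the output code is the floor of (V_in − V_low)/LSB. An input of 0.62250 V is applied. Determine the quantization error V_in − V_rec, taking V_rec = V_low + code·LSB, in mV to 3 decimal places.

1.816 mV

Step size: 4.28 V ÷ 2^11 = 2.090 mV.
(0.62250 − 0)/0.00208984 = 297.8692; ⌊·⌋ gives code 297.
Code 297 maps back to 0 + 297×0.00208984 V = 0.62068359 V.
Error = 0.62250 − 0.62068359 = 0.00181641 V = 1.816 mV.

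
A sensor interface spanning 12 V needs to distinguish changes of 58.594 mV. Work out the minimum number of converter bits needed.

Number of steps required ≥ 12 V / 58.594 mV = 204.80.
Need 2^N ≥ 204.80; 2^7 = 128, 2^8 = 256.
Minimum N = 8.

8 bits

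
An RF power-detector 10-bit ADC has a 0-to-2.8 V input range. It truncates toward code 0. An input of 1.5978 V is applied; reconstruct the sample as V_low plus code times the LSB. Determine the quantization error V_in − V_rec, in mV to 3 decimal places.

One LSB is 2.8 V / 1024 = 2.734 mV.
(V_in − V_low)/LSB = (1.5978 − 0)/0.00273437 = 584.3383 → code 584 (floor).
Reconstructed: 1.596875 V.
Difference: 0.000925 V → 0.925 mV.

0.925 mV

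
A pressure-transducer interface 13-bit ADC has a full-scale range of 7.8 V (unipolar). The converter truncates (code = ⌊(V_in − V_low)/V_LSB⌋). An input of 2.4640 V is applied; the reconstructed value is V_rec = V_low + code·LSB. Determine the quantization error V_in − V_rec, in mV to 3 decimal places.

LSB = 7.8/2^13 = 0.952 mV.
(2.4640 − 0)/0.000952148 = 2587.8318; ⌊·⌋ gives code 2587.
Code 2587 maps back to 0 + 2587×0.000952148 V = 2.463208 V.
Difference: 0.000791992 V → 0.792 mV.

0.792 mV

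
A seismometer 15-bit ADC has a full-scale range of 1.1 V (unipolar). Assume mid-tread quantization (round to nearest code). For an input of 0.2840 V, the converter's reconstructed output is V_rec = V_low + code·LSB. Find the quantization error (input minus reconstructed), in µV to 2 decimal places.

3.42 µV

One LSB is 1.1 V / 32768 = 33.57 µV.
Scaled input = 8460.1018 LSBs, so code = 8460.
Code 8460 maps back to 0 + 8460×3.35693e-05 V = 0.28399658 V.
Difference: 3.41797e-06 V → 3.42 µV.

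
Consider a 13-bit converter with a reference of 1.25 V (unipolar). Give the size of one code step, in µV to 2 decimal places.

152.59 µV

Full-scale span = 1.25 V.
LSB = 1.25 / 2^13 = 1.25 / 8192 = 0.000152588 V = 152.59 µV.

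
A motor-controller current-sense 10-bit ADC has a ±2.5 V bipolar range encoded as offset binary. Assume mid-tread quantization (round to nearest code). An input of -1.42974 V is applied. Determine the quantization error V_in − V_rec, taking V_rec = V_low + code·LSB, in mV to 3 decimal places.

LSB = 5/2^10 = 4.883 mV.
(-1.42974 − (−2.5))/0.00488281 = 219.1892; round gives code 219.
V_rec = (−2.5) + 219·0.00488281 = -1.4306641 V.
V_in − V_rec = 0.000924062 V = 0.924 mV.

0.924 mV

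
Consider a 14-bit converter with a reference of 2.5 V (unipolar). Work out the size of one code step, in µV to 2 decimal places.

Full-scale span = 2.5 V.
LSB = 2.5 / 2^14 = 2.5 / 16384 = 0.000152588 V = 152.59 µV.

152.59 µV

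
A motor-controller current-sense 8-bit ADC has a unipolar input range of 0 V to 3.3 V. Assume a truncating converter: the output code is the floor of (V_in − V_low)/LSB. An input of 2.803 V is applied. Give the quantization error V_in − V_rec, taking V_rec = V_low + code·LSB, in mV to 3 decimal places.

LSB = 3.3/2^8 = 12.891 mV.
Scaled input = 217.4448 LSBs, so code = 217.
Reconstructed: 2.7972656 V.
Error = 2.803 − 2.7972656 = 0.00573437 V = 5.734 mV.

5.734 mV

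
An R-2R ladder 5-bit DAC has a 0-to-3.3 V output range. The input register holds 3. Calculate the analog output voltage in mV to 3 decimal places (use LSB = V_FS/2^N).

LSB = 3.3 V / 2^5 = 103.125 mV.
V_out = 0 + 3 × 0.103125 V = 0.309375 V.
= 309.375 mV.

309.375 mV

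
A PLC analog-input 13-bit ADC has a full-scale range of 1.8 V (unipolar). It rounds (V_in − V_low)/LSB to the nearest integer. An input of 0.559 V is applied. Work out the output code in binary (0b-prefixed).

code 0b100111110000 (decimal 2544)

Full-scale span = 1.8 V; LSB = 1.8/2^13 = 219.73 µV.
(0.559 − 0) / 0.000219727 = 2544.071 LSBs.
Round → code 2544.
In binary (0b-prefixed): 0b100111110000.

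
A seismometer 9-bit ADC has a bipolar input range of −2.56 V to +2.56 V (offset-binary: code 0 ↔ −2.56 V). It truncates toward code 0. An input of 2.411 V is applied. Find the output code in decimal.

With 512 levels over 5.12 V, one step is 10.000 mV.
(V_in − V_low)/LSB = (2.411 − (−2.56)) / 0.01 = 497.100.
Floor → code 497.

code 497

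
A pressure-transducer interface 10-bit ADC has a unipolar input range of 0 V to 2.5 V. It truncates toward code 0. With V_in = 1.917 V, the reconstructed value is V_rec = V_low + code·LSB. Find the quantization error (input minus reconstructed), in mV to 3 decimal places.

One LSB is 2.5 V / 1024 = 2.441 mV.
(1.917 − 0)/0.00244141 = 785.2032; ⌊·⌋ gives code 785.
V_rec = 0 + 785·0.00244141 = 1.9165039 V.
Difference: 0.000496094 V → 0.496 mV.

0.496 mV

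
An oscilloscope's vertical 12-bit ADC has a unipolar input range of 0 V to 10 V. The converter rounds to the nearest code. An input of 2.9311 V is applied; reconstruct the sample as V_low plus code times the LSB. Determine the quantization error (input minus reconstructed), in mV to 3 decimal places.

One LSB is 10 V / 4096 = 2.441 mV.
Scaled input = 1200.5786 LSBs, so code = 1201.
Code 1201 maps back to 0 + 1201×0.00244141 V = 2.9321289 V.
Difference: -0.00102891 V → -1.029 mV.

-1.029 mV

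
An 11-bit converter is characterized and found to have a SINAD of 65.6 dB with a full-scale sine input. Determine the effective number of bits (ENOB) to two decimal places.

10.60 bits

ENOB = (SINAD − 1.76) / 6.02 = (65.6 − 1.76)/6.02 = 10.605.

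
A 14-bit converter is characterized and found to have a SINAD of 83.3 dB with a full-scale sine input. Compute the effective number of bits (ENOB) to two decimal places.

13.54 bits

ENOB = (SINAD − 1.76) / 6.02 = (83.3 − 1.76)/6.02 = 13.545.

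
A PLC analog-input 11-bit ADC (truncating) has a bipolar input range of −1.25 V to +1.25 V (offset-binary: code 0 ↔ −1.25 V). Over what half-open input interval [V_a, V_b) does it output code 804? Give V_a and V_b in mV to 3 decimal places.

LSB = 2.5/2^11 = 1.221 mV.
V_a = V_low + 804·LSB = -0.268555 V; V_b = V_low + 805·LSB = -0.267334 V.

[-268.555 mV, -267.334 mV)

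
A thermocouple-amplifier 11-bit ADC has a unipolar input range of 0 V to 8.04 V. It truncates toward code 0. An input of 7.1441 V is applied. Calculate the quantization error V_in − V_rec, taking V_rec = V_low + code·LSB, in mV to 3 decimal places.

3.104 mV

LSB = 8.04/2^11 = 3.926 mV.
Scaled input = 1819.7906 LSBs, so code = 1819.
Code 1819 maps back to 0 + 1819×0.00392578 V = 7.1409961 V.
Error = 7.1441 − 7.1409961 = 0.00310391 V = 3.104 mV.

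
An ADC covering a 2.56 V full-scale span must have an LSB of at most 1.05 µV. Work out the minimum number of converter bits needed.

Number of steps required ≥ 2.56 V / 1.05 µV = 2438095.24.
Need 2^N ≥ 2438095.24; 2^21 = 2097152, 2^22 = 4194304.
Minimum N = 22.

22 bits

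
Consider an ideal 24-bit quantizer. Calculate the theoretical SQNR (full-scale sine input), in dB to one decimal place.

146.2 dB

SNR ≈ 6.02·N + 1.76 dB = 6.02·24 + 1.76 = 146.24 dB.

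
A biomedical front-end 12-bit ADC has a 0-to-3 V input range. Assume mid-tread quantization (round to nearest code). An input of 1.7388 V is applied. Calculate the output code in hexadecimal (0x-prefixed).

LSB = 3 V / 4096 = 0.732 mV.
(V_in − V_low)/LSB = (1.7388 − 0) / 0.000732422 = 2374.042.
So the output code is 2374.
In hexadecimal (0x-prefixed): 0x946.

code 0x946 (decimal 2374)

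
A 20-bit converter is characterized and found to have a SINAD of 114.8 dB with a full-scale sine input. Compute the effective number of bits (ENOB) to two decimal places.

18.78 bits

ENOB = (SINAD − 1.76) / 6.02 = (114.8 − 1.76)/6.02 = 18.777.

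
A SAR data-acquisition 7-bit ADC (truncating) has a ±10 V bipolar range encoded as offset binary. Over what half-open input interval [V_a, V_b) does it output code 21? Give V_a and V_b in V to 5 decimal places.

[-6.71875 V, -6.56250 V)

LSB = 20/2^7 = 156.250 mV.
V_a = V_low + 21·LSB = -6.71875 V; V_b = V_low + 22·LSB = -6.5625 V.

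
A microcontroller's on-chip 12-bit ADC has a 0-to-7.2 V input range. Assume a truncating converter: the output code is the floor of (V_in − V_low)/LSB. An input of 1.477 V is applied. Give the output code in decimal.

LSB = 7.2 V / 4096 = 1.758 mV.
Input sits at 840.249 steps above V_low.
⌊·⌋(840.249) = 840.

code 840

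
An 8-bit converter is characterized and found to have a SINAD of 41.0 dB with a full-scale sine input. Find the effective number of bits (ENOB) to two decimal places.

ENOB = (SINAD − 1.76) / 6.02 = (41.0 − 1.76)/6.02 = 6.518.

6.52 bits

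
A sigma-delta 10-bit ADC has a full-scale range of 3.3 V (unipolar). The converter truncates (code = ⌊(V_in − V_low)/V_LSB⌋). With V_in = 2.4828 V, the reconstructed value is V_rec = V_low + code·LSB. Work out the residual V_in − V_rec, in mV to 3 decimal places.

1.355 mV

One LSB is 3.3 V / 1024 = 3.223 mV.
(V_in − V_low)/LSB = (2.4828 − 0)/0.00322266 = 770.4204 → code 770 (floor).
V_rec = 0 + 770·0.00322266 = 2.4814453 V.
Error = 2.4828 − 2.4814453 = 0.00135469 V = 1.355 mV.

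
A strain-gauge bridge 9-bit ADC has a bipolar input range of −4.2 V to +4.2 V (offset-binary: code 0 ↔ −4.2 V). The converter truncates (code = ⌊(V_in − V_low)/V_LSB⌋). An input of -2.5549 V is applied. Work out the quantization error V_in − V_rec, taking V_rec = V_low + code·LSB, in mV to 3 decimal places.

4.475 mV

LSB = 8.4/2^9 = 16.406 mV.
(-2.5549 − (−4.2))/0.0164063 = 100.2728; ⌊·⌋ gives code 100.
Reconstructed: -2.559375 V.
V_in − V_rec = 0.004475 V = 4.475 mV.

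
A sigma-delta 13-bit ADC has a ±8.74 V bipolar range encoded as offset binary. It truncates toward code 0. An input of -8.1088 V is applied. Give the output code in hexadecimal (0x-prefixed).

code 0x127 (decimal 295)

LSB = 17.48 V / 8192 = 2.134 mV.
(-8.1088 − (−8.74)) / 0.00213379 = 295.812 LSBs.
So the output code is 295.
In hexadecimal (0x-prefixed): 0x127.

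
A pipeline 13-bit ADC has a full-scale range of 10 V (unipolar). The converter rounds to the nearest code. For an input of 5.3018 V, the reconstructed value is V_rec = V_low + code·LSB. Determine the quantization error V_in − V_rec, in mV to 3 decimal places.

One LSB is 10 V / 8192 = 1.221 mV.
(5.3018 − 0)/0.0012207 = 4343.2346; round gives code 4343.
Code 4343 maps back to 0 + 4343×0.0012207 V = 5.3015137 V.
Difference: 0.000286328 V → 0.286 mV.

0.286 mV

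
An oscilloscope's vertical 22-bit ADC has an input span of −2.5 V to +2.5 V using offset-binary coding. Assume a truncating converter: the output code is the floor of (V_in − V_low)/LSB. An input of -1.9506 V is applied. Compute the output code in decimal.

code 460870

LSB = 5 V / 4194304 = 1.19 µV.
(V_in − V_low)/LSB = (-1.9506 − (−2.5)) / 1.19209e-06 = 460870.124.
Floor → code 460870.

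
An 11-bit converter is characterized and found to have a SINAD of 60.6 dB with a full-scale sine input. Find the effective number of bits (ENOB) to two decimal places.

9.77 bits

ENOB = (SINAD − 1.76) / 6.02 = (60.6 − 1.76)/6.02 = 9.774.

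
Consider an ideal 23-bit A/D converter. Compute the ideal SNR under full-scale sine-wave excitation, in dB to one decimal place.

SNR ≈ 6.02·N + 1.76 dB = 6.02·23 + 1.76 = 140.22 dB.

140.2 dB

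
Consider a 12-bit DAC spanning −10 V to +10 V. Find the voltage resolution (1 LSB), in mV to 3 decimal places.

4.883 mV

Full-scale span = 20 V.
LSB = 20 / 2^12 = 20 / 4096 = 0.00488281 V = 4.883 mV.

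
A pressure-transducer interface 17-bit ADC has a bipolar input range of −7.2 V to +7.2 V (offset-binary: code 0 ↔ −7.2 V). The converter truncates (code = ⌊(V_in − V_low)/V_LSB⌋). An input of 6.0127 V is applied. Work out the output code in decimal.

LSB = 14.4 V / 131072 = 109.86 µV.
Input sits at 120264.932 steps above V_low.
So the output code is 120264.

code 120264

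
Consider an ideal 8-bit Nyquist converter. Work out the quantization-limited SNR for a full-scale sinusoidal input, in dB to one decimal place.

49.9 dB

SNR ≈ 6.02·N + 1.76 dB = 6.02·8 + 1.76 = 49.92 dB.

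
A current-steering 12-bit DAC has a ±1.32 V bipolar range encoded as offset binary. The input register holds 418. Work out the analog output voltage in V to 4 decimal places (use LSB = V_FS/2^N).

-1.0506 V

LSB = 2.64 V / 2^12 = 0.645 mV.
V_out = (−1.32) + 418 × 0.000644531 V = -1.05059 V.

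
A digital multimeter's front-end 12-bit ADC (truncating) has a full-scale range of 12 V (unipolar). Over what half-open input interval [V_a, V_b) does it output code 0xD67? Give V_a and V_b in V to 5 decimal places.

[10.05176 V, 10.05469 V)

LSB = 12/2^12 = 2.930 mV.
Code 0xD67 = 3431 decimal.
V_a = V_low + 3431·LSB = 10.0518 V; V_b = V_low + 3432·LSB = 10.0547 V.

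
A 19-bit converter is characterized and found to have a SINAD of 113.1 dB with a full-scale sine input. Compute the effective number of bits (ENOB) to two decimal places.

18.50 bits

ENOB = (SINAD − 1.76) / 6.02 = (113.1 − 1.76)/6.02 = 18.495.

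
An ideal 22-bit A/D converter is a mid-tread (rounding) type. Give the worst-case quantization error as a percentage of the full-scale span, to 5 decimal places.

0.00001 %

Rounding → worst-case error = ½ LSB = V_FS/2^23, so 100/8388608 = 1.19209e-05 % of full scale.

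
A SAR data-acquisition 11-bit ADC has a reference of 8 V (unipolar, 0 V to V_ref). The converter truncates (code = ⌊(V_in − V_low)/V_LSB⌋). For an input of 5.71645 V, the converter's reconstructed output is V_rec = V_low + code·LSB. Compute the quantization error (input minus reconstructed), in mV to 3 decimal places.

One LSB is 8 V / 2048 = 3.906 mV.
(V_in − V_low)/LSB = (5.71645 − 0)/0.00390625 = 1463.4112 → code 1463 (floor).
V_rec = 0 + 1463·0.00390625 = 5.7148438 V.
Difference: 0.00160625 V → 1.606 mV.

1.606 mV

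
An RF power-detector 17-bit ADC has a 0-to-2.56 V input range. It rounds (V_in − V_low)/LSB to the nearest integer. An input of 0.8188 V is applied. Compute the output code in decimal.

LSB = 2.56 V / 131072 = 19.53 µV.
(0.8188 − 0) / 1.95313e-05 = 41922.560 LSBs.
round(41922.560) = 41923.

code 41923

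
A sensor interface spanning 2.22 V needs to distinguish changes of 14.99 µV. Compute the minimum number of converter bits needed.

18 bits

Number of steps required ≥ 2.22 V / 14.99 µV = 148098.73.
Need 2^N ≥ 148098.73; 2^17 = 131072, 2^18 = 262144.
Minimum N = 18.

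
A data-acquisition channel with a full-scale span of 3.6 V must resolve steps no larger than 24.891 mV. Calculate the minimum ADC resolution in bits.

8 bits

Number of steps required ≥ 3.6 V / 24.891 mV = 144.63.
Need 2^N ≥ 144.63; 2^7 = 128, 2^8 = 256.
Minimum N = 8.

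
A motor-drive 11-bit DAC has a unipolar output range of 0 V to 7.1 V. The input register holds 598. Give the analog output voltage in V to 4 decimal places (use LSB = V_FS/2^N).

LSB = 7.1 V / 2^11 = 3.467 mV.
V_out = 0 + 598 × 0.0034668 V = 2.07314 V.

2.0731 V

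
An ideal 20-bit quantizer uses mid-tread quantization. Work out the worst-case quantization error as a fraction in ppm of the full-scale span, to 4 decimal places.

0.4768 ppm

Rounding → worst-case error = ½ LSB = V_FS/2^21, so 1e+06/2097152 = 0.476837 ppm of full scale.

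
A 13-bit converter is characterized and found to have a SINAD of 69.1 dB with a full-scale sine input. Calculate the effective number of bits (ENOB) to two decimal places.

ENOB = (SINAD − 1.76) / 6.02 = (69.1 − 1.76)/6.02 = 11.186.

11.19 bits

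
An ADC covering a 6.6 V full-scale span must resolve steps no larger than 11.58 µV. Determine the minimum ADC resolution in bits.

Number of steps required ≥ 6.6 V / 11.58 µV = 569948.19.
Need 2^N ≥ 569948.19; 2^19 = 524288, 2^20 = 1048576.
Minimum N = 20.

20 bits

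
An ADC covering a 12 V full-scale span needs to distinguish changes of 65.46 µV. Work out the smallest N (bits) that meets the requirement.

18 bits

Number of steps required ≥ 12 V / 65.46 µV = 183318.06.
Need 2^N ≥ 183318.06; 2^17 = 131072, 2^18 = 262144.
Minimum N = 18.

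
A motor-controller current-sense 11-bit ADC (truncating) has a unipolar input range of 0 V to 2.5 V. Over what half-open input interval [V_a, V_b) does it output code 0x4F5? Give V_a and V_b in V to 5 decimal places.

LSB = 2.5/2^11 = 1.221 mV.
Code 0x4F5 = 1269 decimal.
V_a = V_low + 1269·LSB = 1.54907 V; V_b = V_low + 1270·LSB = 1.55029 V.

[1.54907 V, 1.55029 V)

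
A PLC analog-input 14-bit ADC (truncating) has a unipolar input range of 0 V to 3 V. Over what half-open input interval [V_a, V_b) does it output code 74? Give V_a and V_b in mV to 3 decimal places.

[13.550 mV, 13.733 mV)

LSB = 3/2^14 = 183.11 µV.
V_a = V_low + 74·LSB = 0.0135498 V; V_b = V_low + 75·LSB = 0.0137329 V.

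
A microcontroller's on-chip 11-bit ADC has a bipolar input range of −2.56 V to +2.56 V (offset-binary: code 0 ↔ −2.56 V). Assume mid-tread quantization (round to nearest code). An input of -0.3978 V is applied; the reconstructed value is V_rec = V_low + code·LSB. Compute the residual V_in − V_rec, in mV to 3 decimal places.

-0.300 mV

LSB = 5.12/2^11 = 2.500 mV.
Scaled input = 864.8800 LSBs, so code = 865.
Reconstructed: -0.3975 V.
Difference: -0.0003 V → -0.300 mV.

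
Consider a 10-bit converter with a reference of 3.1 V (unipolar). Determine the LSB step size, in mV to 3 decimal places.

3.027 mV

Full-scale span = 3.1 V.
LSB = 3.1 / 2^10 = 3.1 / 1024 = 0.00302734 V = 3.027 mV.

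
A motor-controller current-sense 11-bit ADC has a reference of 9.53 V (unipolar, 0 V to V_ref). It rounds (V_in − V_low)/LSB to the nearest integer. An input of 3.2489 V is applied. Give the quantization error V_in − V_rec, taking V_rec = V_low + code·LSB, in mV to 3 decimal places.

Step size: 9.53 V ÷ 2^11 = 4.653 mV.
Scaled input = 698.1896 LSBs, so code = 698.
Code 698 maps back to 0 + 698×0.00465332 V = 3.2480176 V.
Difference: 0.000882422 V → 0.882 mV.

0.882 mV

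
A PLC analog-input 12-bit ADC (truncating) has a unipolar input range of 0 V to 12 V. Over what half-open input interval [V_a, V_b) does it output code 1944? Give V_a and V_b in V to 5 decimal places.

LSB = 12/2^12 = 2.930 mV.
V_a = V_low + 1944·LSB = 5.69531 V; V_b = V_low + 1945·LSB = 5.69824 V.

[5.69531 V, 5.69824 V)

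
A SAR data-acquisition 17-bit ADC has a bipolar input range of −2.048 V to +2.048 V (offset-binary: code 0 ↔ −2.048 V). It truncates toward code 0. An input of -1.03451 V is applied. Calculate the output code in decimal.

With 131072 levels over 4.096 V, one step is 31.25 µV.
(V_in − V_low)/LSB = (-1.03451 − (−2.048)) / 3.125e-05 = 32431.680.
⌊·⌋(32431.680) = 32431.

code 32431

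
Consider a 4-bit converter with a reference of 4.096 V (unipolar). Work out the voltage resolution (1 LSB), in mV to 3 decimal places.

Full-scale span = 4.096 V.
LSB = 4.096 / 2^4 = 4.096 / 16 = 0.256 V = 256.000 mV.

256.000 mV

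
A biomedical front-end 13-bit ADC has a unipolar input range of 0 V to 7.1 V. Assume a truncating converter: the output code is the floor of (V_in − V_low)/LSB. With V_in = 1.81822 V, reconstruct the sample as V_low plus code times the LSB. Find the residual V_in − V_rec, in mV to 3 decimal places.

One LSB is 7.1 V / 8192 = 0.867 mV.
Scaled input = 2097.8674 LSBs, so code = 2097.
Code 2097 maps back to 0 + 2097×0.000866699 V = 1.8174683 V.
Difference: 0.000751738 V → 0.752 mV.

0.752 mV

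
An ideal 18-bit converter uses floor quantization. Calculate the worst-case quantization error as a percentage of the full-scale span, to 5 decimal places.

0.00038 %

Truncating → worst-case error = 1 LSB = V_FS/2^18, so 100/262144 = 0.00038147 % of full scale.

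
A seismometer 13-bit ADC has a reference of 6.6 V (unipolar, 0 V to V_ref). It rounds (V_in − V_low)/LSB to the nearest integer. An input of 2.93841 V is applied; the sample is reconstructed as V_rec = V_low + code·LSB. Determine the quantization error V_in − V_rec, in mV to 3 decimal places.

0.153 mV

Step size: 6.6 V ÷ 2^13 = 0.806 mV.
(V_in − V_low)/LSB = (2.93841 − 0)/0.000805664 = 3647.1901 → code 3647 (round).
Code 3647 maps back to 0 + 3647×0.000805664 V = 2.9382568 V.
Error = 2.93841 − 2.9382568 = 0.000153164 V = 0.153 mV.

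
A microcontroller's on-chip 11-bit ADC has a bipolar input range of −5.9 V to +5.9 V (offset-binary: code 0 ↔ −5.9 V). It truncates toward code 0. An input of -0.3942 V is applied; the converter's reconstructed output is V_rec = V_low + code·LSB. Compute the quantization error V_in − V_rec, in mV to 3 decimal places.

3.359 mV

Step size: 11.8 V ÷ 2^11 = 5.762 mV.
Scaled input = 955.5829 LSBs, so code = 955.
V_rec = (−5.9) + 955·0.00576172 = -0.39755859 V.
V_in − V_rec = 0.00335859 V = 3.359 mV.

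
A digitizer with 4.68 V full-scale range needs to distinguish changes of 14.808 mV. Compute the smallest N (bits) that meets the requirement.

9 bits

Number of steps required ≥ 4.68 V / 14.808 mV = 316.05.
Need 2^N ≥ 316.05; 2^8 = 256, 2^9 = 512.
Minimum N = 9.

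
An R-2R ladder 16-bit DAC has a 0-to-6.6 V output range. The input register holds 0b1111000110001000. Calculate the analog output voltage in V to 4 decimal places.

6.2270 V

LSB = 6.6 V / 2^16 = 100.71 µV.
Code 0b1111000110001000 = 61832 decimal.
V_out = 0 + 61832 × 0.000100708 V = 6.22698 V.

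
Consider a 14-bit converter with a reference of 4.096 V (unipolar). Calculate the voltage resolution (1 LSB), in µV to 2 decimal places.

250.00 µV

Full-scale span = 4.096 V.
LSB = 4.096 / 2^14 = 4.096 / 16384 = 0.00025 V = 250.00 µV.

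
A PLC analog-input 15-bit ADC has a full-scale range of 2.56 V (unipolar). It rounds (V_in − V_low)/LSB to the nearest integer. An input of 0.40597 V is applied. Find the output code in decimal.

Full-scale span = 2.56 V; LSB = 2.56/2^15 = 78.12 µV.
(0.40597 − 0) / 7.8125e-05 = 5196.416 LSBs.
Round → code 5196.

code 5196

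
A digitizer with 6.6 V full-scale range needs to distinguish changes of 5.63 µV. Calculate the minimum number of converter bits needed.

21 bits

Number of steps required ≥ 6.6 V / 5.63 µV = 1172291.30.
Need 2^N ≥ 1172291.30; 2^20 = 1048576, 2^21 = 2097152.
Minimum N = 21.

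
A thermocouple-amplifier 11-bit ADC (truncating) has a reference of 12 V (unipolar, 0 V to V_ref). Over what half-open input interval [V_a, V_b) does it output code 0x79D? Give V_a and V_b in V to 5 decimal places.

[11.41992 V, 11.42578 V)

LSB = 12/2^11 = 5.859 mV.
Code 0x79D = 1949 decimal.
V_a = V_low + 1949·LSB = 11.4199 V; V_b = V_low + 1950·LSB = 11.4258 V.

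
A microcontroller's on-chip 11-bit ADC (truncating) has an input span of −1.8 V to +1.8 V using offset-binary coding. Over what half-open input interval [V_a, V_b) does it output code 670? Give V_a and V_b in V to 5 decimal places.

[-0.62227 V, -0.62051 V)

LSB = 3.6/2^11 = 1.758 mV.
V_a = V_low + 670·LSB = -0.622266 V; V_b = V_low + 671·LSB = -0.620508 V.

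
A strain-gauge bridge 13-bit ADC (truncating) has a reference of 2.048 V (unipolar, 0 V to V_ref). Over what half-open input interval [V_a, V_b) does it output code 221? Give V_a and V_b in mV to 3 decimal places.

[55.250 mV, 55.500 mV)

LSB = 2.048/2^13 = 250.00 µV.
V_a = V_low + 221·LSB = 0.05525 V; V_b = V_low + 222·LSB = 0.0555 V.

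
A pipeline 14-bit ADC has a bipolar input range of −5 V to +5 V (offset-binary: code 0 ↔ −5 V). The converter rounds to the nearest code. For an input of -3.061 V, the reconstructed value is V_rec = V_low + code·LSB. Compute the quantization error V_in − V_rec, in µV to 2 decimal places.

-86.91 µV

LSB = 10/2^14 = 0.610 mV.
Scaled input = 3176.8576 LSBs, so code = 3177.
V_rec = (−5) + 3177·0.000610352 = -3.0609131 V.
V_in − V_rec = -8.69141e-05 V = -86.91 µV.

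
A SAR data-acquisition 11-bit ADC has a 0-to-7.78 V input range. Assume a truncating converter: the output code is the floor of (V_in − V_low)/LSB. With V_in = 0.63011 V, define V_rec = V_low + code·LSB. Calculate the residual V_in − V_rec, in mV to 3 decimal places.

3.303 mV

Step size: 7.78 V ÷ 2^11 = 3.799 mV.
Scaled input = 165.8696 LSBs, so code = 165.
Reconstructed: 0.62680664 V.
Difference: 0.00330336 V → 3.303 mV.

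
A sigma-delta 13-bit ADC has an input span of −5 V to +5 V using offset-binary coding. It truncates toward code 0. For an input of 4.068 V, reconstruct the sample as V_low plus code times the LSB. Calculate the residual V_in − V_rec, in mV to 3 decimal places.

0.617 mV

LSB = 10/2^13 = 1.221 mV.
(4.068 − (−5))/0.0012207 = 7428.5056; ⌊·⌋ gives code 7428.
Code 7428 maps back to (−5) + 7428×0.0012207 V = 4.0673828 V.
V_in − V_rec = 0.000617188 V = 0.617 mV.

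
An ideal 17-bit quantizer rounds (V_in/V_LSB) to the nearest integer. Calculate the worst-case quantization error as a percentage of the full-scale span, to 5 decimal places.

0.00038 %

Rounding → worst-case error = ½ LSB = V_FS/2^18, so 100/262144 = 0.00038147 % of full scale.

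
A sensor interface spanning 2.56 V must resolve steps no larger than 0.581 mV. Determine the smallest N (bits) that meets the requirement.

13 bits

Number of steps required ≥ 2.56 V / 0.581 mV = 4406.20.
Need 2^N ≥ 4406.20; 2^12 = 4096, 2^13 = 8192.
Minimum N = 13.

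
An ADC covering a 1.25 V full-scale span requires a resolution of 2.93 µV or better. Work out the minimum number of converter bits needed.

19 bits

Number of steps required ≥ 1.25 V / 2.93 µV = 426621.16.
Need 2^N ≥ 426621.16; 2^18 = 262144, 2^19 = 524288.
Minimum N = 19.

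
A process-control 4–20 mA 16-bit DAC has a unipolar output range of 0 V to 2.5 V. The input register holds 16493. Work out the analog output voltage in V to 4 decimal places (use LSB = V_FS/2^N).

0.6292 V

LSB = 2.5 V / 2^16 = 38.15 µV.
V_out = 0 + 16493 × 3.8147e-05 V = 0.629158 V.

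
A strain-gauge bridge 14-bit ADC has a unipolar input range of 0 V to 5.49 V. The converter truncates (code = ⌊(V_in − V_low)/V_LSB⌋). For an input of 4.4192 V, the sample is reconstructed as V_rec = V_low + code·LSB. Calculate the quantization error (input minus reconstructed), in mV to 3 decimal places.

LSB = 5.49/2^14 = 335.08 µV.
(4.4192 − 0)/0.000335083 = 13188.3739; ⌊·⌋ gives code 13188.
Reconstructed: 4.4190747 V.
Error = 4.4192 − 4.4190747 = 0.000125293 V = 0.125 mV.

0.125 mV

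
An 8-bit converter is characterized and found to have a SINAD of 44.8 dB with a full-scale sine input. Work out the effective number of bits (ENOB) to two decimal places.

7.15 bits

ENOB = (SINAD − 1.76) / 6.02 = (44.8 − 1.76)/6.02 = 7.150.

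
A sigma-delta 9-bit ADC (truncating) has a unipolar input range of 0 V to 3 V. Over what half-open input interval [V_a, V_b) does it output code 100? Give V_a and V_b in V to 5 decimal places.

LSB = 3/2^9 = 5.859 mV.
V_a = V_low + 100·LSB = 0.585938 V; V_b = V_low + 101·LSB = 0.591797 V.

[0.58594 V, 0.59180 V)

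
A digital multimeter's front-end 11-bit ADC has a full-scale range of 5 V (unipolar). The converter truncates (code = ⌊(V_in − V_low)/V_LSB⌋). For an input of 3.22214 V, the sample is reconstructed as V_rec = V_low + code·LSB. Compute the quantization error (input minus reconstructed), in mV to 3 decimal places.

One LSB is 5 V / 2048 = 2.441 mV.
Scaled input = 1319.7885 LSBs, so code = 1319.
V_rec = 0 + 1319·0.00244141 = 3.2202148 V.
Error = 3.22214 − 3.2202148 = 0.00192516 V = 1.925 mV.

1.925 mV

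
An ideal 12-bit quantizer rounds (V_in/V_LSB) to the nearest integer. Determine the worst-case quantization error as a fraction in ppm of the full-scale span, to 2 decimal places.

Rounding → worst-case error = ½ LSB = V_FS/2^13, so 1e+06/8192 = 122.07 ppm of full scale.

122.07 ppm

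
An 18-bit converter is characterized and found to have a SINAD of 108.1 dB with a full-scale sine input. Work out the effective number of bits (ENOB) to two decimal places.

ENOB = (SINAD − 1.76) / 6.02 = (108.1 − 1.76)/6.02 = 17.664.

17.66 bits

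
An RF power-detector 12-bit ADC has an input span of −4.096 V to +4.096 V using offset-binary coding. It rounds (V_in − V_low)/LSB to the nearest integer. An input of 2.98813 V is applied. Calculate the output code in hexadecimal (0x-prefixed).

code 0xDD6 (decimal 3542)

LSB = 8.192 V / 4096 = 2.000 mV.
Input sits at 3542.065 steps above V_low.
So the output code is 3542.
In hexadecimal (0x-prefixed): 0xDD6.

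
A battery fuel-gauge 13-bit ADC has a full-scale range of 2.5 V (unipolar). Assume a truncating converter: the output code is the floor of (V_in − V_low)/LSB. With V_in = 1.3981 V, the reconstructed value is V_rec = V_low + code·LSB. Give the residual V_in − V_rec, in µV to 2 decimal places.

LSB = 2.5/2^13 = 305.18 µV.
Scaled input = 4581.2941 LSBs, so code = 4581.
V_rec = 0 + 4581·0.000305176 = 1.3980103 V.
Error = 1.3981 − 1.3980103 = 8.97461e-05 V = 89.75 µV.

89.75 µV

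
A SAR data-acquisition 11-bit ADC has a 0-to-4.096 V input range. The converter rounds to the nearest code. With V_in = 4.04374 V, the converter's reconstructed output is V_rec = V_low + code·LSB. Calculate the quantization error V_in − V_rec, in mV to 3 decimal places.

LSB = 4.096/2^11 = 2.000 mV.
Scaled input = 2021.8700 LSBs, so code = 2022.
V_rec = 0 + 2022·0.002 = 4.044 V.
V_in − V_rec = -0.00026 V = -0.260 mV.

-0.260 mV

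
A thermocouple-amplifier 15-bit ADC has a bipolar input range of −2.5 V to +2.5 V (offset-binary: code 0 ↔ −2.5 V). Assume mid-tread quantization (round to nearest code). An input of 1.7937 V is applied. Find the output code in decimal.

code 28139

With 32768 levels over 5 V, one step is 152.59 µV.
(V_in − V_low)/LSB = (1.7937 − (−2.5)) / 0.000152588 = 28139.192.
round(28139.192) = 28139.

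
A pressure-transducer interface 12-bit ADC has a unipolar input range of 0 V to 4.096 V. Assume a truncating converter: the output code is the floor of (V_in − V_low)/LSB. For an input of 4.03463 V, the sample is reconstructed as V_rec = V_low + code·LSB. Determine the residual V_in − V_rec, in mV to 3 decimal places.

One LSB is 4.096 V / 4096 = 1.000 mV.
(V_in − V_low)/LSB = (4.03463 − 0)/0.001 = 4034.6300 → code 4034 (floor).
Reconstructed: 4.034 V.
V_in − V_rec = 0.00063 V = 0.630 mV.

0.630 mV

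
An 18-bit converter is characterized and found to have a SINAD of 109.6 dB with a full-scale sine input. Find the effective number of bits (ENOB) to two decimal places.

17.91 bits

ENOB = (SINAD − 1.76) / 6.02 = (109.6 − 1.76)/6.02 = 17.914.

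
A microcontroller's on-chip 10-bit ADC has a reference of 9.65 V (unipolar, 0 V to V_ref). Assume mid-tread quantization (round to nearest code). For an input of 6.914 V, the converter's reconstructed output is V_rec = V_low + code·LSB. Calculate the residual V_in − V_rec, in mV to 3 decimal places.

One LSB is 9.65 V / 1024 = 9.424 mV.
(V_in − V_low)/LSB = (6.914 − 0)/0.00942383 = 733.6721 → code 734 (round).
Reconstructed: 6.9170898 V.
Error = 6.914 − 6.9170898 = -0.00308984 V = -3.090 mV.

-3.090 mV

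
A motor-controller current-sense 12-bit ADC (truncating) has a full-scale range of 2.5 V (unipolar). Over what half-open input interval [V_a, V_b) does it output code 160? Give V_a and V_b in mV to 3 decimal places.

[97.656 mV, 98.267 mV)

LSB = 2.5/2^12 = 0.610 mV.
V_a = V_low + 160·LSB = 0.0976562 V; V_b = V_low + 161·LSB = 0.0982666 V.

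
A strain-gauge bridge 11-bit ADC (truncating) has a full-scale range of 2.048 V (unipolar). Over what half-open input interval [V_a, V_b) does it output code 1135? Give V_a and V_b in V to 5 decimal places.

LSB = 2.048/2^11 = 1.000 mV.
V_a = V_low + 1135·LSB = 1.135 V; V_b = V_low + 1136·LSB = 1.136 V.

[1.13500 V, 1.13600 V)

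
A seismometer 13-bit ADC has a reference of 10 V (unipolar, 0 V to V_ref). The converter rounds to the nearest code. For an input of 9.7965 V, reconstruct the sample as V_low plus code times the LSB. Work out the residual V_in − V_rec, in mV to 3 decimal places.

0.357 mV

LSB = 10/2^13 = 1.221 mV.
(V_in − V_low)/LSB = (9.7965 − 0)/0.0012207 = 8025.2928 → code 8025 (round).
Code 8025 maps back to 0 + 8025×0.0012207 V = 9.7961426 V.
Difference: 0.000357422 V → 0.357 mV.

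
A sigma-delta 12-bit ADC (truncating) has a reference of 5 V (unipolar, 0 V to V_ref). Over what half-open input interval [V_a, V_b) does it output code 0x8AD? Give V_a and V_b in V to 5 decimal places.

LSB = 5/2^12 = 1.221 mV.
Code 0x8AD = 2221 decimal.
V_a = V_low + 2221·LSB = 2.71118 V; V_b = V_low + 2222·LSB = 2.7124 V.

[2.71118 V, 2.71240 V)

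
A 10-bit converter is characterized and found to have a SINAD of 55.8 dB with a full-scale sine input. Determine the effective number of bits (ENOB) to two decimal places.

ENOB = (SINAD − 1.76) / 6.02 = (55.8 − 1.76)/6.02 = 8.977.

8.98 bits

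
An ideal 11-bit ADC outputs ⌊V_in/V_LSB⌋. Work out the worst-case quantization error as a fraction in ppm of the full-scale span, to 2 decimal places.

Truncating → worst-case error = 1 LSB = V_FS/2^11, so 1e+06/2048 = 488.281 ppm of full scale.

488.28 ppm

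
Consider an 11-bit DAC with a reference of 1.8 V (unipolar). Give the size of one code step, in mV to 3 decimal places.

0.879 mV

Full-scale span = 1.8 V.
LSB = 1.8 / 2^11 = 1.8 / 2048 = 0.000878906 V = 0.879 mV.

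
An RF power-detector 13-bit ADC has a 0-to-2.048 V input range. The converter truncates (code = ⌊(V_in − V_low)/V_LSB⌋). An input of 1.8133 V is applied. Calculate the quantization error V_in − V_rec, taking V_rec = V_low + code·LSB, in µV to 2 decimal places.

LSB = 2.048/2^13 = 250.00 µV.
(V_in − V_low)/LSB = (1.8133 − 0)/0.00025 = 7253.2000 → code 7253 (floor).
V_rec = 0 + 7253·0.00025 = 1.81325 V.
Error = 1.8133 − 1.81325 = 5e-05 V = 50.00 µV.

50.00 µV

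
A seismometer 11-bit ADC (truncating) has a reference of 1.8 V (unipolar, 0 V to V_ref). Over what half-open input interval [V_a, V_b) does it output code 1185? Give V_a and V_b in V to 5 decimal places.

[1.04150 V, 1.04238 V)

LSB = 1.8/2^11 = 0.879 mV.
V_a = V_low + 1185·LSB = 1.0415 V; V_b = V_low + 1186·LSB = 1.04238 V.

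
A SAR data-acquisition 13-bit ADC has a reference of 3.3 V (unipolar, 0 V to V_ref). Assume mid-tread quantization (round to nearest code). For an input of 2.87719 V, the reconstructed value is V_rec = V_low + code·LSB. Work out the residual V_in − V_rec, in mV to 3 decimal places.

Step size: 3.3 V ÷ 2^13 = 402.83 µV.
(V_in − V_low)/LSB = (2.87719 − 0)/0.000402832 = 7142.4062 → code 7142 (round).
Reconstructed: 2.8770264 V.
Difference: 0.000163633 V → 0.164 mV.

0.164 mV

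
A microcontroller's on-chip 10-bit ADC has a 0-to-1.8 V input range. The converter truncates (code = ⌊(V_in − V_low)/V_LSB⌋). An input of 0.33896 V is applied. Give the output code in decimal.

code 192

Full-scale span = 1.8 V; LSB = 1.8/2^10 = 1.758 mV.
Input sits at 192.831 steps above V_low.
⌊·⌋(192.831) = 192.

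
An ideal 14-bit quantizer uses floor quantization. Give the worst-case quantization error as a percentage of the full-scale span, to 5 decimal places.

Truncating → worst-case error = 1 LSB = V_FS/2^14, so 100/16384 = 0.00610352 % of full scale.

0.00610 %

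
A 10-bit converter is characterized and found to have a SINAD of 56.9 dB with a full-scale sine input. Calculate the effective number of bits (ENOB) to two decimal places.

9.16 bits

ENOB = (SINAD − 1.76) / 6.02 = (56.9 − 1.76)/6.02 = 9.159.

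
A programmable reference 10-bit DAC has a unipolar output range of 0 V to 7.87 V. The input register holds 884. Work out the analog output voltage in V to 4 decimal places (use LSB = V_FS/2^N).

LSB = 7.87 V / 2^10 = 7.686 mV.
V_out = 0 + 884 × 0.00768555 V = 6.79402 V.

6.7940 V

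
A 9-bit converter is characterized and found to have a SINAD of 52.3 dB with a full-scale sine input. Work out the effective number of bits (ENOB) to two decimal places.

ENOB = (SINAD − 1.76) / 6.02 = (52.3 − 1.76)/6.02 = 8.395.

8.40 bits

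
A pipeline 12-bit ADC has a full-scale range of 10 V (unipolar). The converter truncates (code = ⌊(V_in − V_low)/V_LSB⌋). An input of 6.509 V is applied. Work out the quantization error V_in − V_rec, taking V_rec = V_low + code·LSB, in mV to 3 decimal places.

One LSB is 10 V / 4096 = 2.441 mV.
(6.509 − 0)/0.00244141 = 2666.0864; ⌊·⌋ gives code 2666.
Code 2666 maps back to 0 + 2666×0.00244141 V = 6.5087891 V.
Difference: 0.000210937 V → 0.211 mV.

0.211 mV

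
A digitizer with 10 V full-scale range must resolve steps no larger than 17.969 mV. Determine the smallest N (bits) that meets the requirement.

Number of steps required ≥ 10 V / 17.969 mV = 556.51.
Need 2^N ≥ 556.51; 2^9 = 512, 2^10 = 1024.
Minimum N = 10.

10 bits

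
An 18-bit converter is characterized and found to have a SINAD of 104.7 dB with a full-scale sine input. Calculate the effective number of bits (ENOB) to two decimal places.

17.10 bits

ENOB = (SINAD − 1.76) / 6.02 = (104.7 − 1.76)/6.02 = 17.100.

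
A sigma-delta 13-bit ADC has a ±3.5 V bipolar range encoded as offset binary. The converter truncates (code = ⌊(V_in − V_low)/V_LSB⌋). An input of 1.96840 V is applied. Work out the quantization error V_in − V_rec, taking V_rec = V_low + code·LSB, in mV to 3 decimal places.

0.504 mV

Step size: 7 V ÷ 2^13 = 0.854 mV.
(1.96840 − (−3.5))/0.000854492 = 6399.5904; ⌊·⌋ gives code 6399.
Reconstructed: 1.9678955 V.
Difference: 0.000504492 V → 0.504 mV.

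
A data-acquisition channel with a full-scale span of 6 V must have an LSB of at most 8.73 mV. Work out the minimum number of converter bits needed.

10 bits

Number of steps required ≥ 6 V / 8.73 mV = 687.29.
Need 2^N ≥ 687.29; 2^9 = 512, 2^10 = 1024.
Minimum N = 10.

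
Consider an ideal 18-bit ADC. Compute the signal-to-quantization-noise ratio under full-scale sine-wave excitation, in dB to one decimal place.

110.1 dB

SNR ≈ 6.02·N + 1.76 dB = 6.02·18 + 1.76 = 110.12 dB.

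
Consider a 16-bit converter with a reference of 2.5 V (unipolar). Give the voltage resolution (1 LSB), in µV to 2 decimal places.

38.15 µV

Full-scale span = 2.5 V.
LSB = 2.5 / 2^16 = 2.5 / 65536 = 3.8147e-05 V = 38.15 µV.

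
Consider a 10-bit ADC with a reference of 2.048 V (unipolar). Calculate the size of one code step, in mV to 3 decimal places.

Full-scale span = 2.048 V.
LSB = 2.048 / 2^10 = 2.048 / 1024 = 0.002 V = 2.000 mV.

2.000 mV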